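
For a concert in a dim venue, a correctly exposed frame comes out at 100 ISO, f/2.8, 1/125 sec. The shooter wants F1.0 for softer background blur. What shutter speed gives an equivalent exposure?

1/1000s

Aperture: f/2.8 → f/2 → f/1.4 → f/1.0 — 3 stops larger aperture (brighter).
Need 3 stops darker from the shutter speed: 1/125 → 1/250 → 1/500 → 1/1000.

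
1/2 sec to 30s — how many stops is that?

1/2 → 1 → 2 → 4 → 8 → 15 → 30 — count the steps: 6 stops.

6 stops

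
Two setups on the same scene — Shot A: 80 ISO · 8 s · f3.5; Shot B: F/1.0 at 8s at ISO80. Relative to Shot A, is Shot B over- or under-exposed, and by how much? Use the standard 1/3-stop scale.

Aperture: f/3.5 → f/3.2 → f/2.8 → f/2.5 → f/2.2 → f/2 → f/1.8 → f/1.6 → f/1.4 → f/1.2 → f/1.1 → f/1.0 — 3 2/3 stops larger aperture (brighter).
Shutter speed: unchanged.
ISO: unchanged.
Net: +3 2/3 = +3 2/3 stops.

3 2/3 stops brighter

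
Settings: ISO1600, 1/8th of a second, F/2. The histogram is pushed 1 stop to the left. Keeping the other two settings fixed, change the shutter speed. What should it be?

1/4s

Underexposed by 1 stop → need 1 stop brighter.
Shutter speed: 1/8 → 1/4.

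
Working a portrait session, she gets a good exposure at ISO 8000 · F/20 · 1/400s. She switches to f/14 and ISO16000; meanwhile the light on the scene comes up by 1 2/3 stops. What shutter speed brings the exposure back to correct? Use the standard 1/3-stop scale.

1/5000s

Scene light: 1 2/3 stops brighter.
Aperture: f/20 → f/18 → f/16 → f/14 — 1 stop wider (brighter).
ISO: 8000 → 10000 → 12800 → 16000 — 1 stop raised (brighter).
Net so far: 3 2/3 stops brighter. Shutter speed: 1/400 → 1/500 → 1/640 → 1/800 → 1/1000 → 1/1250 → 1/1600 → 1/2000 → 1/2500 → 1/3200 → 1/4000 → 1/5000.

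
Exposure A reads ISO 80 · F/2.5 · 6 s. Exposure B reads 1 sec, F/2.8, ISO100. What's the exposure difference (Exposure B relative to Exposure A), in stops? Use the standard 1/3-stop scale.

Aperture: f/2.5 → f/2.8 — 1/3 stop stopped down (darker).
Shutter speed: 6 → 5 → 4 → 3.2 → 2.5 → 2 → 1.6 → 1.3 → 1 — 2 2/3 stops shorter (darker).
ISO: 80 → 100 — 1/3 stop higher (brighter).
Net: −1/3 −2 2/3 +1/3 = −2 2/3 stops.

2 2/3 stops darker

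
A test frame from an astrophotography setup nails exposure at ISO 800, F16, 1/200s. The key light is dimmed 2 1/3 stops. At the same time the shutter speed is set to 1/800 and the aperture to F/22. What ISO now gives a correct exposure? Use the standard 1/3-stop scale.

Scene light: 2 1/3 stops darker.
Shutter speed: 1/200 → 1/250 → 1/320 → 1/400 → 1/500 → 1/640 → 1/800 — 2 stops faster (darker).
Aperture: f/16 → f/18 → f/20 → f/22 — 1 stop stopped down (darker).
Net so far: 5 1/3 stops darker. ISO: 800 → 1000 → 1250 → 1600 → 2000 → 2500 → 3200 → 4000 → 5000 → 6400 → 8000 → 10000 → 12800 → 16000 → 20000 → 25600 → 32000.

ISO 32000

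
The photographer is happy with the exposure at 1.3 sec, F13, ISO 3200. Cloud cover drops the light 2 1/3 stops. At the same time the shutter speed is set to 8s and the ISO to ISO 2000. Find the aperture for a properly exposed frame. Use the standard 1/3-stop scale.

Scene light: 2 1/3 stops darker.
Shutter speed: 1.3 → 1.6 → 2 → 2.5 → 3.2 → 4 → 5 → 6 → 8 — 2 2/3 stops longer (brighter).
ISO: 3200 → 2500 → 2000 — 2/3 stop dropped (darker).
Net so far: 1/3 stop darker. Aperture: f/13 → f/11.

f/11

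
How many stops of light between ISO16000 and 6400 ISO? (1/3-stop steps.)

16000 → 12800 → 10000 → 8000 → 6400 — count the steps: 4 third-stops = 1 1/3 stops.

1 1/3 stops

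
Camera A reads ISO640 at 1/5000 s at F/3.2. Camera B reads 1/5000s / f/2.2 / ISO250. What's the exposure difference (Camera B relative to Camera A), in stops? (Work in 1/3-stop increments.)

Aperture: f/3.2 → f/2.8 → f/2.5 → f/2.2 — 1 stop larger aperture (brighter).
Shutter speed: unchanged.
ISO: 640 → 500 → 400 → 320 → 250 — 1 1/3 stops lower (darker).
Net: +1 −1 1/3 = −1/3 stops.

1/3 stop darker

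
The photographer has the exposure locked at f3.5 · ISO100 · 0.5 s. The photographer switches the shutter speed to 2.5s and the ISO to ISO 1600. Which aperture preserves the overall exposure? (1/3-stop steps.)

f/32

Shutter speed: 0.5 → 0.6 → 0.8 → 1 → 1.3 → 1.6 → 2 → 2.5 — 2 1/3 stops longer (brighter).
ISO: 100 → 125 → 160 → 200 → 250 → 320 → 400 → 500 → 640 → 800 → 1000 → 1250 → 1600 — 4 stops raised (brighter).
Net change so far: 6 1/3 stops brighter. Offset with the aperture: f/3.5 → f/4 → f/4.5 → f/5 → f/5.6 → f/6.3 → f/7.1 → f/8 → f/9 → f/10 → f/11 → f/13 → f/14 → f/16 → f/18 → f/20 → f/22 → f/25 → f/29 → f/32.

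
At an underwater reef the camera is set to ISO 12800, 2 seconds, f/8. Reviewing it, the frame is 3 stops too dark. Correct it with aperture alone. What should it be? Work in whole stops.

Underexposed by 3 stops → need 3 stops brighter.
Aperture: f/8 → f/5.6 → f/4 → f/2.8.

f/2.8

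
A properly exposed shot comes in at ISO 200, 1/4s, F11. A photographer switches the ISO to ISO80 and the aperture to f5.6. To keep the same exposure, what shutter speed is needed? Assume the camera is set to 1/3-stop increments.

ISO: 200 → 160 → 125 → 100 → 80 — 1 1/3 stops dropped (darker).
Aperture: f/11 → f/10 → f/9 → f/8 → f/7.1 → f/6.3 → f/5.6 — 2 stops wider (brighter).
Net change so far: 2/3 stop brighter. Offset with the shutter speed: 1/4 → 1/5 → 1/6.

1/6s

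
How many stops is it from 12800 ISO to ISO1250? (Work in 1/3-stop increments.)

12800 → 10000 → 8000 → 6400 → 5000 → 4000 → 3200 → 2500 → 2000 → 1600 → 1250 — count the steps: 10 third-stops = 3 1/3 stops.

3 1/3 stops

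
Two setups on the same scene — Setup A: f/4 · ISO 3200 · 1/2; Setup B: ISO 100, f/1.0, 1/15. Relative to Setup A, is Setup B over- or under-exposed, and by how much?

4 stops darker

Aperture: f/4 → f/2.8 → f/2 → f/1.4 → f/1.0 — 4 stops larger aperture (brighter).
Shutter speed: 1/2 → 1/4 → 1/8 → 1/15 — 3 stops shorter (darker).
ISO: 3200 → 1600 → 800 → 400 → 200 → 100 — 5 stops dropped (darker).
Net: +4 −3 −5 = −4 stops.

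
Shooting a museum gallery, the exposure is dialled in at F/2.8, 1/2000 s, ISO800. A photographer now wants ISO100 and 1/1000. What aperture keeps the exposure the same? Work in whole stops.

ISO: 800 → 400 → 200 → 100 — 3 stops lower (darker).
Shutter speed: 1/2000 → 1/1000 — 1 stop slower (brighter).
Net change so far: 2 stops darker. Offset with the aperture: f/2.8 → f/2 → f/1.4.

f/1.4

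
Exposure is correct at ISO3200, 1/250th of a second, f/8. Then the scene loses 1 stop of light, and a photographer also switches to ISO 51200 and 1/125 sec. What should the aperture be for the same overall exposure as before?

Scene light: 1 stop darker.
ISO: 3200 → 6400 → 12800 → 25600 → 51200 — 4 stops raised (brighter).
Shutter speed: 1/250 → 1/125 — 1 stop slower (brighter).
Net so far: 4 stops brighter. Aperture: f/8 → f/11 → f/16 → f/22 → f/32.

f/32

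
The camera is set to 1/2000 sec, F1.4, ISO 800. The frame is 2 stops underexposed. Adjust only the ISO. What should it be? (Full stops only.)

Underexposed by 2 stops → need 2 stops brighter.
ISO: 800 → 1600 → 3200.

ISO 3200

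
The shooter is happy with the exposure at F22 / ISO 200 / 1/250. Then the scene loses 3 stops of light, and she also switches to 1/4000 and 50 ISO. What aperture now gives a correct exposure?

f/1.0

Scene light: 3 stops darker.
Shutter speed: 1/250 → 1/500 → 1/1000 → 1/2000 → 1/4000 — 4 stops shorter (darker).
ISO: 200 → 100 → 50 — 2 stops lower (darker).
Net so far: 9 stops darker. Aperture: f/22 → f/16 → f/11 → f/8 → f/5.6 → f/4 → f/2.8 → f/2 → f/1.4 → f/1.0.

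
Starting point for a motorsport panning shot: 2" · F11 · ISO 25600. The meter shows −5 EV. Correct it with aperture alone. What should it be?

Underexposed by 5 stops → need 5 stops brighter.
Aperture: f/11 → f/8 → f/5.6 → f/4 → f/2.8 → f/2.

f/2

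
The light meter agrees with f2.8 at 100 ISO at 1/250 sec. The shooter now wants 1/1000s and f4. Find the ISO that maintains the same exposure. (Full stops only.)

Shutter speed: 1/250 → 1/500 → 1/1000 — 2 stops faster (darker).
Aperture: f/2.8 → f/4 — 1 stop smaller aperture (darker).
Net change so far: 3 stops darker. Offset with the ISO: 100 → 200 → 400 → 800.

ISO 800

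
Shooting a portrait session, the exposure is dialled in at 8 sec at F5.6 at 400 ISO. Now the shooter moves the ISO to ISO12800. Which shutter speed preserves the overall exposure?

ISO: 400 → 800 → 1600 → 3200 → 6400 → 12800 — 5 stops higher (brighter).
Need 5 stops darker from the shutter speed: 8 → 4 → 2 → 1 → 1/2 → 1/4.

1/4s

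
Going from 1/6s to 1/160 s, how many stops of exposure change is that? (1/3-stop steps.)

1/6 → 1/8 → 1/10 → 1/13 → 1/15 → 1/20 → 1/25 → 1/30 → 1/40 → 1/50 → 1/60 → 1/80 → 1/100 → 1/125 → 1/160 — count the steps: 14 third-stops = 4 2/3 stops.

4 2/3 stops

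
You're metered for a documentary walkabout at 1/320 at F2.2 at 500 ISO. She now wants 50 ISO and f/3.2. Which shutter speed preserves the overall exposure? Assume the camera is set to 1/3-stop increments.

1/15s

ISO: 500 → 400 → 320 → 250 → 200 → 160 → 125 → 100 → 80 → 64 → 50 — 3 1/3 stops lower (darker).
Aperture: f/2.2 → f/2.5 → f/2.8 → f/3.2 — 1 stop narrower (darker).
Net change so far: 4 1/3 stops darker. Offset with the shutter speed: 1/320 → 1/250 → 1/200 → 1/160 → 1/125 → 1/100 → 1/80 → 1/60 → 1/50 → 1/40 → 1/30 → 1/25 → 1/20 → 1/15.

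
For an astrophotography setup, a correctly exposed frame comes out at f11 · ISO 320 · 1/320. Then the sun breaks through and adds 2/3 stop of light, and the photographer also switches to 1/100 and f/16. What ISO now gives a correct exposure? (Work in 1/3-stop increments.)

Scene light: 2/3 stop brighter.
Shutter speed: 1/320 → 1/250 → 1/200 → 1/160 → 1/125 → 1/100 — 1 2/3 stops slower (brighter).
Aperture: f/11 → f/13 → f/14 → f/16 — 1 stop narrower (darker).
Net so far: 1 1/3 stops brighter. ISO: 320 → 250 → 200 → 160 → 125.

ISO 125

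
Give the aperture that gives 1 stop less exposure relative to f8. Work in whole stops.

Aperture: f/8 → f/11 — 1 stop narrower (darker).

f/11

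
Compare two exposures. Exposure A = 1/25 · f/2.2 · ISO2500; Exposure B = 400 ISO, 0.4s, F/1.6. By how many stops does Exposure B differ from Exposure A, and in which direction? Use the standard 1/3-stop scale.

1 2/3 stops brighter

Aperture: f/2.2 → f/2 → f/1.8 → f/1.6 — 1 stop larger aperture (brighter).
Shutter speed: 1/25 → 1/20 → 1/15 → 1/13 → 1/10 → 1/8 → 1/6 → 1/5 → 1/4 → 0.3 → 0.4 — 3 1/3 stops slower (brighter).
ISO: 2500 → 2000 → 1600 → 1250 → 1000 → 800 → 640 → 500 → 400 — 2 2/3 stops dropped (darker).
Net: +1 +3 1/3 −2 2/3 = +1 2/3 stops.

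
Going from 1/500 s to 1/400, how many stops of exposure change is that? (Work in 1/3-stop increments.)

1/500 → 1/400 — count the steps: 1 third-stops = 1/3 stop.

1/3 stop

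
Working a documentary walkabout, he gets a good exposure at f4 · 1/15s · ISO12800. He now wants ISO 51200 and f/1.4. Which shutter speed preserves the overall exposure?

ISO: 12800 → 25600 → 51200 — 2 stops raised (brighter).
Aperture: f/4 → f/2.8 → f/2 → f/1.4 — 3 stops opened up (brighter).
Net change so far: 5 stops brighter. Offset with the shutter speed: 1/15 → 1/30 → 1/60 → 1/125 → 1/250 → 1/500.

1/500s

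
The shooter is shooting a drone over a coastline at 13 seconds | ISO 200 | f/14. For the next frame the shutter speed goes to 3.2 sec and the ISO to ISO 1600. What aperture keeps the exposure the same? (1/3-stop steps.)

Shutter speed: 13 → 10 → 8 → 6 → 5 → 4 → 3.2 — 2 stops shorter (darker).
ISO: 200 → 250 → 320 → 400 → 500 → 640 → 800 → 1000 → 1250 → 1600 — 3 stops raised (brighter).
Net change so far: 1 stop brighter. Offset with the aperture: f/14 → f/16 → f/18 → f/20.

f/20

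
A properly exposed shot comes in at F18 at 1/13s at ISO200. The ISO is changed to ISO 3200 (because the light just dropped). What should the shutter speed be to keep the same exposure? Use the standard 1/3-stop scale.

ISO: 200 → 250 → 320 → 400 → 500 → 640 → 800 → 1000 → 1250 → 1600 → 2000 → 2500 → 3200 — 4 stops raised (brighter).
Need 4 stops darker from the shutter speed: 1/13 → 1/15 → 1/20 → 1/25 → 1/30 → 1/40 → 1/50 → 1/60 → 1/80 → 1/100 → 1/125 → 1/160 → 1/200.

1/200s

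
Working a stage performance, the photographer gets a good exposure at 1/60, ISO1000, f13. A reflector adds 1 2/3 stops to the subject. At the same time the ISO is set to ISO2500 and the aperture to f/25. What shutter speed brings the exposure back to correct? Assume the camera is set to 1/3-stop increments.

Scene light: 1 2/3 stops brighter.
ISO: 1000 → 1250 → 1600 → 2000 → 2500 — 1 1/3 stops raised (brighter).
Aperture: f/13 → f/14 → f/16 → f/18 → f/20 → f/22 → f/25 — 2 stops smaller aperture (darker).
Net so far: 1 stop brighter. Shutter speed: 1/60 → 1/80 → 1/100 → 1/125.

1/125s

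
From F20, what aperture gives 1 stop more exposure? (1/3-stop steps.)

f/14

Aperture: f/20 → f/18 → f/16 → f/14 — 1 stop opened up (brighter).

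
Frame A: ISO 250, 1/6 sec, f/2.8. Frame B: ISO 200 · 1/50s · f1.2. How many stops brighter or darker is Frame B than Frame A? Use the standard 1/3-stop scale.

1 stop darker

Aperture: f/2.8 → f/2.5 → f/2.2 → f/2 → f/1.8 → f/1.6 → f/1.4 → f/1.2 — 2 1/3 stops opened up (brighter).
Shutter speed: 1/6 → 1/8 → 1/10 → 1/13 → 1/15 → 1/20 → 1/25 → 1/30 → 1/40 → 1/50 — 3 stops shorter (darker).
ISO: 250 → 200 — 1/3 stop dropped (darker).
Net: +2 1/3 −3 −1/3 = −1 stop.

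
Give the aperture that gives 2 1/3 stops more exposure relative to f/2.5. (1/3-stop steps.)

Aperture: f/2.5 → f/2.2 → f/2 → f/1.8 → f/1.6 → f/1.4 → f/1.2 → f/1.1 — 2 1/3 stops larger aperture (brighter).

f/1.1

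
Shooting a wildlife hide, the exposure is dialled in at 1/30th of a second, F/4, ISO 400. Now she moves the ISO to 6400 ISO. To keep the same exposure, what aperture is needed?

f/16

ISO: 400 → 800 → 1600 → 3200 → 6400 — 4 stops raised (brighter).
Need 4 stops darker from the aperture: f/4 → f/5.6 → f/8 → f/11 → f/16.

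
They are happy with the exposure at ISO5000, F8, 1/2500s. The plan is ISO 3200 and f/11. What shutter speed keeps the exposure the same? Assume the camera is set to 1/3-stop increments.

ISO: 5000 → 4000 → 3200 — 2/3 stop lower (darker).
Aperture: f/8 → f/9 → f/10 → f/11 — 1 stop stopped down (darker).
Net change so far: 1 2/3 stops darker. Offset with the shutter speed: 1/2500 → 1/2000 → 1/1600 → 1/1250 → 1/1000 → 1/800.

1/800s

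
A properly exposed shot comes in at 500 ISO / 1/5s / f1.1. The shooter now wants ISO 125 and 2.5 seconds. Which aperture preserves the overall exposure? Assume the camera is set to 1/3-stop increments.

ISO: 500 → 400 → 320 → 250 → 200 → 160 → 125 — 2 stops dropped (darker).
Shutter speed: 1/5 → 1/4 → 0.3 → 0.4 → 0.5 → 0.6 → 0.8 → 1 → 1.3 → 1.6 → 2 → 2.5 — 3 2/3 stops slower (brighter).
Net change so far: 1 2/3 stops brighter. Offset with the aperture: f/1.1 → f/1.2 → f/1.4 → f/1.6 → f/1.8 → f/2.

f/2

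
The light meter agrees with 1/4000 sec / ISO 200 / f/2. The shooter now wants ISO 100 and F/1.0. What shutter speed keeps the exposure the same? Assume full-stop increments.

1/8000s

ISO: 200 → 100 — 1 stop lower (darker).
Aperture: f/2 → f/1.4 → f/1.0 — 2 stops wider (brighter).
Net change so far: 1 stop brighter. Offset with the shutter speed: 1/4000 → 1/8000.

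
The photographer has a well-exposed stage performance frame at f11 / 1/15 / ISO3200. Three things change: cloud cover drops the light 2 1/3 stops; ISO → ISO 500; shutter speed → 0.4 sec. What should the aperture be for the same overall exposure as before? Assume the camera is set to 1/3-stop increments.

f/5

Scene light: 2 1/3 stops darker.
ISO: 3200 → 2500 → 2000 → 1600 → 1250 → 1000 → 800 → 640 → 500 — 2 2/3 stops dropped (darker).
Shutter speed: 1/15 → 1/13 → 1/10 → 1/8 → 1/6 → 1/5 → 1/4 → 0.3 → 0.4 — 2 2/3 stops longer (brighter).
Net so far: 2 1/3 stops darker. Aperture: f/11 → f/10 → f/9 → f/8 → f/7.1 → f/6.3 → f/5.6 → f/5.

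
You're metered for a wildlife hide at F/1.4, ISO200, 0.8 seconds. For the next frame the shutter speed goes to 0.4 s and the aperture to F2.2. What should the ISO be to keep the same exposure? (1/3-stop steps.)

Shutter speed: 0.8 → 0.6 → 0.5 → 0.4 — 1 stop shorter (darker).
Aperture: f/1.4 → f/1.6 → f/1.8 → f/2 → f/2.2 — 1 1/3 stops narrower (darker).
Net change so far: 2 1/3 stops darker. Offset with the ISO: 200 → 250 → 320 → 400 → 500 → 640 → 800 → 1000.

ISO 1000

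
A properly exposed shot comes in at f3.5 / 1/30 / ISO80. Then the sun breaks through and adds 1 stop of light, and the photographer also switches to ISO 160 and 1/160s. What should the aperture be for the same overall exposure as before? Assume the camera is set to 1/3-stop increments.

f/3.2

Scene light: 1 stop brighter.
ISO: 80 → 100 → 125 → 160 — 1 stop raised (brighter).
Shutter speed: 1/30 → 1/40 → 1/50 → 1/60 → 1/80 → 1/100 → 1/125 → 1/160 — 2 1/3 stops shorter (darker).
Net so far: 1/3 stop darker. Aperture: f/3.5 → f/3.2.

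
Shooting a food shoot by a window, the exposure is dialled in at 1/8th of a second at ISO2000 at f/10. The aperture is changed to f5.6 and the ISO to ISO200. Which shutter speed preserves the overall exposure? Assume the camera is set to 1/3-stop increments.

Aperture: f/10 → f/9 → f/8 → f/7.1 → f/6.3 → f/5.6 — 1 2/3 stops opened up (brighter).
ISO: 2000 → 1600 → 1250 → 1000 → 800 → 640 → 500 → 400 → 320 → 250 → 200 — 3 1/3 stops lower (darker).
Net change so far: 1 2/3 stops darker. Offset with the shutter speed: 1/8 → 1/6 → 1/5 → 1/4 → 0.3 → 0.4.

0.4 s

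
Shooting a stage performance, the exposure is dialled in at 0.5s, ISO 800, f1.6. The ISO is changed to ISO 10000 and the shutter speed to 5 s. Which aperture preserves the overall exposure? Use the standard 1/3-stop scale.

f/18

ISO: 800 → 1000 → 1250 → 1600 → 2000 → 2500 → 3200 → 4000 → 5000 → 6400 → 8000 → 10000 — 3 2/3 stops higher (brighter).
Shutter speed: 0.5 → 0.6 → 0.8 → 1 → 1.3 → 1.6 → 2 → 2.5 → 3.2 → 4 → 5 — 3 1/3 stops longer (brighter).
Net change so far: 7 stops brighter. Offset with the aperture: f/1.6 → f/1.8 → f/2 → f/2.2 → f/2.5 → f/2.8 → f/3.2 → f/3.5 → f/4 → f/4.5 → f/5 → f/5.6 → f/6.3 → f/7.1 → f/8 → f/9 → f/10 → f/11 → f/13 → f/14 → f/16 → f/18.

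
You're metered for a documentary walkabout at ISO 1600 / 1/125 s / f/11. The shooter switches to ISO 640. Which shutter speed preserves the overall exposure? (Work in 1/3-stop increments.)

ISO: 1600 → 1250 → 1000 → 800 → 640 — 1 1/3 stops dropped (darker).
Need 1 1/3 stops brighter from the shutter speed: 1/125 → 1/100 → 1/80 → 1/60 → 1/50.

1/50s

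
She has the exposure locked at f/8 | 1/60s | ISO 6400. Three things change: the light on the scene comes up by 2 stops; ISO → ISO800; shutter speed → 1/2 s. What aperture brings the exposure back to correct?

Scene light: 2 stops brighter.
ISO: 6400 → 3200 → 1600 → 800 — 3 stops dropped (darker).
Shutter speed: 1/60 → 1/30 → 1/15 → 1/8 → 1/4 → 1/2 — 5 stops longer (brighter).
Net so far: 4 stops brighter. Aperture: f/8 → f/11 → f/16 → f/22 → f/32.

f/32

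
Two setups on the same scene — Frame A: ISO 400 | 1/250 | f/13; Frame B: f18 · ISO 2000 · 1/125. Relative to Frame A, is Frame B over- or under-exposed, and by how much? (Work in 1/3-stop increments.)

Aperture: f/13 → f/14 → f/16 → f/18 — 1 stop smaller aperture (darker).
Shutter speed: 1/250 → 1/200 → 1/160 → 1/125 — 1 stop longer (brighter).
ISO: 400 → 500 → 640 → 800 → 1000 → 1250 → 1600 → 2000 — 2 1/3 stops higher (brighter).
Net: −1 +1 +2 1/3 = +2 1/3 stops.

2 1/3 stops brighter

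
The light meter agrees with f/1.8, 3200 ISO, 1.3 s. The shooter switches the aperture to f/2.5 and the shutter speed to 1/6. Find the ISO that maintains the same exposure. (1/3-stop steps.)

ISO 51200

Aperture: f/1.8 → f/2 → f/2.2 → f/2.5 — 1 stop narrower (darker).
Shutter speed: 1.3 → 1 → 0.8 → 0.6 → 0.5 → 0.4 → 0.3 → 1/4 → 1/5 → 1/6 — 3 stops shorter (darker).
Net change so far: 4 stops darker. Offset with the ISO: 3200 → 4000 → 5000 → 6400 → 8000 → 10000 → 12800 → 16000 → 20000 → 25600 → 32000 → 40000 → 51200.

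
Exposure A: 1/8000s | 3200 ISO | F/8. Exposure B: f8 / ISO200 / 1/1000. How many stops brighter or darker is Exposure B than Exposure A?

Aperture: unchanged.
Shutter speed: 1/8000 → 1/4000 → 1/2000 → 1/1000 — 3 stops longer (brighter).
ISO: 3200 → 1600 → 800 → 400 → 200 — 4 stops lower (darker).
Net: +3 −4 = −1 stop.

1 stop darker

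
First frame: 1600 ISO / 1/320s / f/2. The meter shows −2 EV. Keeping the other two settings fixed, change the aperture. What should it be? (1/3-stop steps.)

Underexposed by 2 stops → need 2 stops brighter.
Aperture: f/2 → f/1.8 → f/1.6 → f/1.4 → f/1.2 → f/1.1 → f/1.0.

f/1.0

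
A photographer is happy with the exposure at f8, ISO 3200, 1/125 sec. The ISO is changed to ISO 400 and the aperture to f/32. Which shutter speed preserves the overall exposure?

1 s

ISO: 3200 → 1600 → 800 → 400 — 3 stops lower (darker).
Aperture: f/8 → f/11 → f/16 → f/22 → f/32 — 4 stops smaller aperture (darker).
Net change so far: 7 stops darker. Offset with the shutter speed: 1/125 → 1/60 → 1/30 → 1/15 → 1/8 → 1/4 → 1/2 → 1.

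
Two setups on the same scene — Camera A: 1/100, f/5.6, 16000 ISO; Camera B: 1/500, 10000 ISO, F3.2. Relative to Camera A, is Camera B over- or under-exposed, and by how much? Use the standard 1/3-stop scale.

1 1/3 stops darker

Aperture: f/5.6 → f/5 → f/4.5 → f/4 → f/3.5 → f/3.2 — 1 2/3 stops wider (brighter).
Shutter speed: 1/100 → 1/125 → 1/160 → 1/200 → 1/250 → 1/320 → 1/400 → 1/500 — 2 1/3 stops shorter (darker).
ISO: 16000 → 12800 → 10000 — 2/3 stop dropped (darker).
Net: +1 2/3 −2 1/3 −2/3 = −1 1/3 stops.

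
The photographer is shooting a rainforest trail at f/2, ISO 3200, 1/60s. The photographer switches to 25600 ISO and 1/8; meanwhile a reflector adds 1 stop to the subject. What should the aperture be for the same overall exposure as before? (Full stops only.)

f/22

Scene light: 1 stop brighter.
ISO: 3200 → 6400 → 12800 → 25600 — 3 stops higher (brighter).
Shutter speed: 1/60 → 1/30 → 1/15 → 1/8 — 3 stops longer (brighter).
Net so far: 7 stops brighter. Aperture: f/2 → f/2.8 → f/4 → f/5.6 → f/8 → f/11 → f/16 → f/22.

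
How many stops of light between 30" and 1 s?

30 → 15 → 8 → 4 → 2 → 1 — count the steps: 5 stops.

5 stops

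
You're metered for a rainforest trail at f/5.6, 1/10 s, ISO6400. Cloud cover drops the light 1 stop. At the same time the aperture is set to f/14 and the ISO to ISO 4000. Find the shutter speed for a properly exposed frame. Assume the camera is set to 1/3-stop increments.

2 s

Scene light: 1 stop darker.
Aperture: f/5.6 → f/6.3 → f/7.1 → f/8 → f/9 → f/10 → f/11 → f/13 → f/14 — 2 2/3 stops stopped down (darker).
ISO: 6400 → 5000 → 4000 — 2/3 stop dropped (darker).
Net so far: 4 1/3 stops darker. Shutter speed: 1/10 → 1/8 → 1/6 → 1/5 → 1/4 → 0.3 → 0.4 → 0.5 → 0.6 → 0.8 → 1 → 1.3 → 1.6 → 2.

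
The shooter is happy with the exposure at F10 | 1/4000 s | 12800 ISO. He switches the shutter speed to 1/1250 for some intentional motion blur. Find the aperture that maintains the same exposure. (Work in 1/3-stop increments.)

Shutter speed: 1/4000 → 1/3200 → 1/2500 → 1/2000 → 1/1600 → 1/1250 — 1 2/3 stops slower (brighter).
Need 1 2/3 stops darker from the aperture: f/10 → f/11 → f/13 → f/14 → f/16 → f/18.

f/18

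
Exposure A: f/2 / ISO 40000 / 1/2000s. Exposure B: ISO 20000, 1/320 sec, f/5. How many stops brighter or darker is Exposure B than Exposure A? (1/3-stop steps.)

1 stop darker

Aperture: f/2 → f/2.2 → f/2.5 → f/2.8 → f/3.2 → f/3.5 → f/4 → f/4.5 → f/5 — 2 2/3 stops narrower (darker).
Shutter speed: 1/2000 → 1/1600 → 1/1250 → 1/1000 → 1/800 → 1/640 → 1/500 → 1/400 → 1/320 — 2 2/3 stops longer (brighter).
ISO: 40000 → 32000 → 25600 → 20000 — 1 stop dropped (darker).
Net: −2 2/3 +2 2/3 −1 = −1 stop.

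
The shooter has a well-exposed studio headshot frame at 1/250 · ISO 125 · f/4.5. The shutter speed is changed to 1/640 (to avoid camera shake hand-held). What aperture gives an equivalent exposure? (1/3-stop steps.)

Shutter speed: 1/250 → 1/320 → 1/400 → 1/500 → 1/640 — 1 1/3 stops faster (darker).
Need 1 1/3 stops brighter from the aperture: f/4.5 → f/4 → f/3.5 → f/3.2 → f/2.8.

f/2.8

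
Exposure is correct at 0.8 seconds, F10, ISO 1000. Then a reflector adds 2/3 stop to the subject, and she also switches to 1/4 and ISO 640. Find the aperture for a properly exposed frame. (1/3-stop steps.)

Scene light: 2/3 stop brighter.
Shutter speed: 0.8 → 0.6 → 0.5 → 0.4 → 0.3 → 1/4 — 1 2/3 stops faster (darker).
ISO: 1000 → 800 → 640 — 2/3 stop lower (darker).
Net so far: 1 2/3 stops darker. Aperture: f/10 → f/9 → f/8 → f/7.1 → f/6.3 → f/5.6.

f/5.6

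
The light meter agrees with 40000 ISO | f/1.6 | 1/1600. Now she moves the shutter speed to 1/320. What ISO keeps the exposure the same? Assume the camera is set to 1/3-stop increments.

ISO 8000

Shutter speed: 1/1600 → 1/1250 → 1/1000 → 1/800 → 1/640 → 1/500 → 1/400 → 1/320 — 2 1/3 stops longer (brighter).
Need 2 1/3 stops darker from the ISO: 40000 → 32000 → 25600 → 20000 → 16000 → 12800 → 10000 → 8000.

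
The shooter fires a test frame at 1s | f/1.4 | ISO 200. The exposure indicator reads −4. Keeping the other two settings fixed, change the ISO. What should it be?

ISO 3200

Underexposed by 4 stops → need 4 stops brighter.
ISO: 200 → 400 → 800 → 1600 → 3200.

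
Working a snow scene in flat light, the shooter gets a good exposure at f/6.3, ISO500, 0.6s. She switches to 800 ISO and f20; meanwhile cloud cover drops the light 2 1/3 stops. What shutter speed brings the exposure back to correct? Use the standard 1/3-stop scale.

Scene light: 2 1/3 stops darker.
ISO: 500 → 640 → 800 — 2/3 stop raised (brighter).
Aperture: f/6.3 → f/7.1 → f/8 → f/9 → f/10 → f/11 → f/13 → f/14 → f/16 → f/18 → f/20 — 3 1/3 stops narrower (darker).
Net so far: 5 stops darker. Shutter speed: 0.6 → 0.8 → 1 → 1.3 → 1.6 → 2 → 2.5 → 3.2 → 4 → 5 → 6 → 8 → 10 → 13 → 15 → 20.

20 s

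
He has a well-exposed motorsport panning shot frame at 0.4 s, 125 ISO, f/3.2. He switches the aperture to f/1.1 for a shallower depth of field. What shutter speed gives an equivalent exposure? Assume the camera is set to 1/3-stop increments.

Aperture: f/3.2 → f/2.8 → f/2.5 → f/2.2 → f/2 → f/1.8 → f/1.6 → f/1.4 → f/1.2 → f/1.1 — 3 stops opened up (brighter).
Need 3 stops darker from the shutter speed: 0.4 → 0.3 → 1/4 → 1/5 → 1/6 → 1/8 → 1/10 → 1/13 → 1/15 → 1/20.

1/20s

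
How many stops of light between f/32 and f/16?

f/32 → f/22 → f/16 — count the steps: 2 stops.

2 stops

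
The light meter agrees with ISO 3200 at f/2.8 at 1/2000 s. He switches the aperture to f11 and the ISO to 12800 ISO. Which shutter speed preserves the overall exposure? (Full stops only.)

1/500s

Aperture: f/2.8 → f/4 → f/5.6 → f/8 → f/11 — 4 stops smaller aperture (darker).
ISO: 3200 → 6400 → 12800 — 2 stops raised (brighter).
Net change so far: 2 stops darker. Offset with the shutter speed: 1/2000 → 1/1000 → 1/500.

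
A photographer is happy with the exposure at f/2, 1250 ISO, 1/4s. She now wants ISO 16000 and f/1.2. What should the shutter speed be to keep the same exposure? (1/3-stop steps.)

ISO: 1250 → 1600 → 2000 → 2500 → 3200 → 4000 → 5000 → 6400 → 8000 → 10000 → 12800 → 16000 — 3 2/3 stops raised (brighter).
Aperture: f/2 → f/1.8 → f/1.6 → f/1.4 → f/1.2 — 1 1/3 stops wider (brighter).
Net change so far: 5 stops brighter. Offset with the shutter speed: 1/4 → 1/5 → 1/6 → 1/8 → 1/10 → 1/13 → 1/15 → 1/20 → 1/25 → 1/30 → 1/40 → 1/50 → 1/60 → 1/80 → 1/100 → 1/125.

1/125s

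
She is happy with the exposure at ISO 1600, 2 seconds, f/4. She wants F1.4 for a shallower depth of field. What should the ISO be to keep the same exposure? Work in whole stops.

ISO 200

Aperture: f/4 → f/2.8 → f/2 → f/1.4 — 3 stops larger aperture (brighter).
Need 3 stops darker from the ISO: 1600 → 800 → 400 → 200.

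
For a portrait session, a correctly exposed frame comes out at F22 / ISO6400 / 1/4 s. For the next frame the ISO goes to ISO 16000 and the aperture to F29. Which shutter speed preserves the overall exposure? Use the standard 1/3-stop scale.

ISO: 6400 → 8000 → 10000 → 12800 → 16000 — 1 1/3 stops higher (brighter).
Aperture: f/22 → f/25 → f/29 — 2/3 stop smaller aperture (darker).
Net change so far: 2/3 stop brighter. Offset with the shutter speed: 1/4 → 1/5 → 1/6.

1/6s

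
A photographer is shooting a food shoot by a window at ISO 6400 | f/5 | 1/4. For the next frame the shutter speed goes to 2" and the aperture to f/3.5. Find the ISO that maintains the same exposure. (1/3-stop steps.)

ISO 400

Shutter speed: 1/4 → 0.3 → 0.4 → 0.5 → 0.6 → 0.8 → 1 → 1.3 → 1.6 → 2 — 3 stops slower (brighter).
Aperture: f/5 → f/4.5 → f/4 → f/3.5 — 1 stop opened up (brighter).
Net change so far: 4 stops brighter. Offset with the ISO: 6400 → 5000 → 4000 → 3200 → 2500 → 2000 → 1600 → 1250 → 1000 → 800 → 640 → 500 → 400.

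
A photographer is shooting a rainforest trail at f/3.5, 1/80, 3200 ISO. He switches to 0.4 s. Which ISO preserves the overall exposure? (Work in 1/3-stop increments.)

ISO 100

Shutter speed: 1/80 → 1/60 → 1/50 → 1/40 → 1/30 → 1/25 → 1/20 → 1/15 → 1/13 → 1/10 → 1/8 → 1/6 → 1/5 → 1/4 → 0.3 → 0.4 — 5 stops longer (brighter).
Need 5 stops darker from the ISO: 3200 → 2500 → 2000 → 1600 → 1250 → 1000 → 800 → 640 → 500 → 400 → 320 → 250 → 200 → 160 → 125 → 100.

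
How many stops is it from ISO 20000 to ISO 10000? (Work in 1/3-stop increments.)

20000 → 16000 → 12800 → 10000 — count the steps: 3 third-stops = 1 stop.

1 stop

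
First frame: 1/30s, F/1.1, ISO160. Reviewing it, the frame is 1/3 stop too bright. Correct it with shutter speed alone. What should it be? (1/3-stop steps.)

1/40s

Overexposed by 1/3 stop → need 1/3 stop darker.
Shutter speed: 1/30 → 1/40.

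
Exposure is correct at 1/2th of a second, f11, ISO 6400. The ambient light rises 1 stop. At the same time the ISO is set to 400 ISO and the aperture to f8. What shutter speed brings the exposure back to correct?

Scene light: 1 stop brighter.
ISO: 6400 → 3200 → 1600 → 800 → 400 — 4 stops dropped (darker).
Aperture: f/11 → f/8 — 1 stop wider (brighter).
Net so far: 2 stops darker. Shutter speed: 1/2 → 1 → 2.

2 s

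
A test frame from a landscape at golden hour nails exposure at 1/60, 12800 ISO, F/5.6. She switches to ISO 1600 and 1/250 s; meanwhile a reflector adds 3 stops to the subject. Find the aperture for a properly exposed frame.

Scene light: 3 stops brighter.
ISO: 12800 → 6400 → 3200 → 1600 — 3 stops dropped (darker).
Shutter speed: 1/60 → 1/125 → 1/250 — 2 stops faster (darker).
Net so far: 2 stops darker. Aperture: f/5.6 → f/4 → f/2.8.

f/2.8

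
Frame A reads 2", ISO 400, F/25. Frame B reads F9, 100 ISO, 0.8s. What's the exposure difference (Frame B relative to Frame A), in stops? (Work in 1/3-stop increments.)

1/3 stop darker

Aperture: f/25 → f/22 → f/20 → f/18 → f/16 → f/14 → f/13 → f/11 → f/10 → f/9 — 3 stops larger aperture (brighter).
Shutter speed: 2 → 1.6 → 1.3 → 1 → 0.8 — 1 1/3 stops faster (darker).
ISO: 400 → 320 → 250 → 200 → 160 → 125 → 100 — 2 stops lower (darker).
Net: +3 −1 1/3 −2 = −1/3 stops.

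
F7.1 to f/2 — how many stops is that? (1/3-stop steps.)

3 2/3 stops

f/7.1 → f/6.3 → f/5.6 → f/5 → f/4.5 → f/4 → f/3.5 → f/3.2 → f/2.8 → f/2.5 → f/2.2 → f/2 — count the steps: 11 third-stops = 3 2/3 stops.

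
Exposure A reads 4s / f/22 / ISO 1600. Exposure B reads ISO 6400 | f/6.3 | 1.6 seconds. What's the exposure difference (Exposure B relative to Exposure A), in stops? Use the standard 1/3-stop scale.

Aperture: f/22 → f/20 → f/18 → f/16 → f/14 → f/13 → f/11 → f/10 → f/9 → f/8 → f/7.1 → f/6.3 — 3 2/3 stops opened up (brighter).
Shutter speed: 4 → 3.2 → 2.5 → 2 → 1.6 — 1 1/3 stops shorter (darker).
ISO: 1600 → 2000 → 2500 → 3200 → 4000 → 5000 → 6400 — 2 stops higher (brighter).
Net: +3 2/3 −1 1/3 +2 = +4 1/3 stops.

4 1/3 stops brighter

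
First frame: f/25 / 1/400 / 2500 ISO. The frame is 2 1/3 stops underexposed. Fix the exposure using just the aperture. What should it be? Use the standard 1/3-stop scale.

Underexposed by 2 1/3 stops → need 2 1/3 stops brighter.
Aperture: f/25 → f/22 → f/20 → f/18 → f/16 → f/14 → f/13 → f/11.

f/11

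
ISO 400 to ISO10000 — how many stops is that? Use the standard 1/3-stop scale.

4 2/3 stops

400 → 500 → 640 → 800 → 1000 → 1250 → 1600 → 2000 → 2500 → 3200 → 4000 → 5000 → 6400 → 8000 → 10000 — count the steps: 14 third-stops = 4 2/3 stops.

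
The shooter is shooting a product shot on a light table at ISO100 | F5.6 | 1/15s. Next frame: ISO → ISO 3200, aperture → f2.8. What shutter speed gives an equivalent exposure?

ISO: 100 → 200 → 400 → 800 → 1600 → 3200 — 5 stops raised (brighter).
Aperture: f/5.6 → f/4 → f/2.8 — 2 stops larger aperture (brighter).
Net change so far: 7 stops brighter. Offset with the shutter speed: 1/15 → 1/30 → 1/60 → 1/125 → 1/250 → 1/500 → 1/1000 → 1/2000.

1/2000s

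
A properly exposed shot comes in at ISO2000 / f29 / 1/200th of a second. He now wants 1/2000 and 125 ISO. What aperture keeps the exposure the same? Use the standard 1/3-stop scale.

f/2.2

Shutter speed: 1/200 → 1/250 → 1/320 → 1/400 → 1/500 → 1/640 → 1/800 → 1/1000 → 1/1250 → 1/1600 → 1/2000 — 3 1/3 stops faster (darker).
ISO: 2000 → 1600 → 1250 → 1000 → 800 → 640 → 500 → 400 → 320 → 250 → 200 → 160 → 125 — 4 stops dropped (darker).
Net change so far: 7 1/3 stops darker. Offset with the aperture: f/29 → f/25 → f/22 → f/20 → f/18 → f/16 → f/14 → f/13 → f/11 → f/10 → f/9 → f/8 → f/7.1 → f/6.3 → f/5.6 → f/5 → f/4.5 → f/4 → f/3.5 → f/3.2 → f/2.8 → f/2.5 → f/2.2.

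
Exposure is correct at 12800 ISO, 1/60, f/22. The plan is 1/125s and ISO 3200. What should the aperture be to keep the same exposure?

f/8

Shutter speed: 1/60 → 1/125 — 1 stop shorter (darker).
ISO: 12800 → 6400 → 3200 — 2 stops lower (darker).
Net change so far: 3 stops darker. Offset with the aperture: f/22 → f/16 → f/11 → f/8.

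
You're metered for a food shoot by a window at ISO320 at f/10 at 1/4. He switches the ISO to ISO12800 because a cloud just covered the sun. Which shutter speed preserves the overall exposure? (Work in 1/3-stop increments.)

1/160s

ISO: 320 → 400 → 500 → 640 → 800 → 1000 → 1250 → 1600 → 2000 → 2500 → 3200 → 4000 → 5000 → 6400 → 8000 → 10000 → 12800 — 5 1/3 stops higher (brighter).
Need 5 1/3 stops darker from the shutter speed: 1/4 → 1/5 → 1/6 → 1/8 → 1/10 → 1/13 → 1/15 → 1/20 → 1/25 → 1/30 → 1/40 → 1/50 → 1/60 → 1/80 → 1/100 → 1/125 → 1/160.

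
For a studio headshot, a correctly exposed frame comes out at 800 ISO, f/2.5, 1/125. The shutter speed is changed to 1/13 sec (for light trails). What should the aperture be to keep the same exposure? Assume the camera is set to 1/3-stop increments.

Shutter speed: 1/125 → 1/100 → 1/80 → 1/60 → 1/50 → 1/40 → 1/30 → 1/25 → 1/20 → 1/15 → 1/13 — 3 1/3 stops slower (brighter).
Need 3 1/3 stops darker from the aperture: f/2.5 → f/2.8 → f/3.2 → f/3.5 → f/4 → f/4.5 → f/5 → f/5.6 → f/6.3 → f/7.1 → f/8.

f/8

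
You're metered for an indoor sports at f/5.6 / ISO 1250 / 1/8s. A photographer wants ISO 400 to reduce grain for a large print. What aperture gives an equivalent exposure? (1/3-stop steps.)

f/3.2

ISO: 1250 → 1000 → 800 → 640 → 500 → 400 — 1 2/3 stops dropped (darker).
Need 1 2/3 stops brighter from the aperture: f/5.6 → f/5 → f/4.5 → f/4 → f/3.5 → f/3.2.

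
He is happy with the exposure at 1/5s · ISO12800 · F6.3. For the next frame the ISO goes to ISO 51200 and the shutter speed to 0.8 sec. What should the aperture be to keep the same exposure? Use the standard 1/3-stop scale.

f/25

ISO: 12800 → 16000 → 20000 → 25600 → 32000 → 40000 → 51200 — 2 stops higher (brighter).
Shutter speed: 1/5 → 1/4 → 0.3 → 0.4 → 0.5 → 0.6 → 0.8 — 2 stops longer (brighter).
Net change so far: 4 stops brighter. Offset with the aperture: f/6.3 → f/7.1 → f/8 → f/9 → f/10 → f/11 → f/13 → f/14 → f/16 → f/18 → f/20 → f/22 → f/25.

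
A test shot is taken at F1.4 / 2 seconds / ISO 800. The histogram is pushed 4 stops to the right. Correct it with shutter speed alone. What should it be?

1/8s

Overexposed by 4 stops → need 4 stops darker.
Shutter speed: 2 → 1 → 1/2 → 1/4 → 1/8.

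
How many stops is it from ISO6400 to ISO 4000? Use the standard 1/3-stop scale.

6400 → 5000 → 4000 — count the steps: 2 third-stops = 2/3 stop.

2/3 stop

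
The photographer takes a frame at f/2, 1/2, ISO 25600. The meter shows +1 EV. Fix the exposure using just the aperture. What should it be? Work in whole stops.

f/2.8

Overexposed by 1 stop → need 1 stop darker.
Aperture: f/2 → f/2.8.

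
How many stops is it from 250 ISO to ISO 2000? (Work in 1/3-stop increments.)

250 → 320 → 400 → 500 → 640 → 800 → 1000 → 1250 → 1600 → 2000 — count the steps: 9 third-stops = 3 stops.

3 stops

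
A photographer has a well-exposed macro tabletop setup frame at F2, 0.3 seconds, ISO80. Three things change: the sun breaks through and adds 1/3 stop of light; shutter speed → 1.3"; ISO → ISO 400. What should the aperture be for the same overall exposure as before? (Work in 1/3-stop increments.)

Scene light: 1/3 stop brighter.
Shutter speed: 0.3 → 0.4 → 0.5 → 0.6 → 0.8 → 1 → 1.3 — 2 stops slower (brighter).
ISO: 80 → 100 → 125 → 160 → 200 → 250 → 320 → 400 — 2 1/3 stops raised (brighter).
Net so far: 4 2/3 stops brighter. Aperture: f/2 → f/2.2 → f/2.5 → f/2.8 → f/3.2 → f/3.5 → f/4 → f/4.5 → f/5 → f/5.6 → f/6.3 → f/7.1 → f/8 → f/9 → f/10.

f/10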